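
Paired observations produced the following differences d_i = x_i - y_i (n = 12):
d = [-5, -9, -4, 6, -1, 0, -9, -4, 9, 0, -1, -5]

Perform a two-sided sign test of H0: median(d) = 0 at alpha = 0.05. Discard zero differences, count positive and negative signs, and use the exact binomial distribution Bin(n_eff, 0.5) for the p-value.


Step 1: Discard zero differences. Original n = 12; n_eff = number of nonzero differences = 10.
Nonzero differences (with sign): -5, -9, -4, +6, -1, -9, -4, +9, -1, -5
Step 2: Count signs: positive = 2, negative = 8.
Step 3: Under H0: P(positive) = 0.5, so the number of positives S ~ Bin(10, 0.5).
Step 4: Two-sided exact p-value = sum of Bin(10,0.5) probabilities at or below the observed probability = 0.109375.
Step 5: alpha = 0.05. fail to reject H0.

n_eff = 10, pos = 2, neg = 8, p = 0.109375, fail to reject H0.


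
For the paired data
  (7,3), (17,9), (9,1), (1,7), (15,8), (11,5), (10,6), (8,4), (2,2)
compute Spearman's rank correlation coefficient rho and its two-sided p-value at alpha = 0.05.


Step 1: Rank x and y separately (midranks; no ties here).
rank(x): 7->3, 17->9, 9->5, 1->1, 15->8, 11->7, 10->6, 8->4, 2->2
rank(y): 3->3, 9->9, 1->1, 7->7, 8->8, 5->5, 6->6, 4->4, 2->2
Step 2: d_i = R_x(i) - R_y(i); compute d_i^2.
  (3-3)^2=0, (9-9)^2=0, (5-1)^2=16, (1-7)^2=36, (8-8)^2=0, (7-5)^2=4, (6-6)^2=0, (4-4)^2=0, (2-2)^2=0
sum(d^2) = 56.
Step 3: rho = 1 - 6*56 / (9*(9^2 - 1)) = 1 - 336/720 = 0.533333.
Step 4: Under H0, t = rho * sqrt((n-2)/(1-rho^2)) = 1.6681 ~ t(7).
Step 5: Two-sided p-value from the t-distribution with 7 df = 0.139227.
Step 6: alpha = 0.05. fail to reject H0.

rho = 0.5333, p = 0.139227, fail to reject H0 at alpha = 0.05.


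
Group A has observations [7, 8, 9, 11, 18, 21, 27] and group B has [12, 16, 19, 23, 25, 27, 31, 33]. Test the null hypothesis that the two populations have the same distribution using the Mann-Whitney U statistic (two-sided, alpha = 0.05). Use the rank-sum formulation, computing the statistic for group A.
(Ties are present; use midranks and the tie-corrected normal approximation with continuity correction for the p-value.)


Step 1: Combine and sort all 15 observations; assign midranks.
sorted (value, group): (7,X), (8,X), (9,X), (11,X), (12,Y), (16,Y), (18,X), (19,Y), (21,X), (23,Y), (25,Y), (27,X), (27,Y), (31,Y), (33,Y)
ranks: 7->1, 8->2, 9->3, 11->4, 12->5, 16->6, 18->7, 19->8, 21->9, 23->10, 25->11, 27->12.5, 27->12.5, 31->14, 33->15
Step 2: Rank sum for X: R1 = 1 + 2 + 3 + 4 + 7 + 9 + 12.5 = 38.5.
Step 3: U_X = R1 - n1(n1+1)/2 = 38.5 - 7*8/2 = 38.5 - 28 = 10.5.
       U_Y = n1*n2 - U_X = 56 - 10.5 = 45.5.
Step 4: Ties are present, so use the tie-corrected normal approximation (with continuity correction) for the p-value.
Step 5: p-value = 0.048939; compare to alpha = 0.05. reject H0.

U_X = 10.5, p = 0.048939, reject H0 at alpha = 0.05.


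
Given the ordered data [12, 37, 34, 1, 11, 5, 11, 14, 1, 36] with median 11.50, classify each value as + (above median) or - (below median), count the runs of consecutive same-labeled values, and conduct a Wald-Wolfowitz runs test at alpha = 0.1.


Step 1: Compute median = 11.50; label A = above, B = below.
Labels in order: AAABBBBABA  (n_A = 5, n_B = 5)
Step 2: Count runs R = 5.
Step 3: Under H0 (random ordering), E[R] = 2*n_A*n_B/(n_A+n_B) + 1 = 2*5*5/10 + 1 = 6.0000.
        Var[R] = 2*n_A*n_B*(2*n_A*n_B - n_A - n_B) / ((n_A+n_B)^2 * (n_A+n_B-1)) = 2000/900 = 2.2222.
        SD[R] = 1.4907.
Step 4: Continuity-corrected z = (R + 0.5 - E[R]) / SD[R] = (5 + 0.5 - 6.0000) / 1.4907 = -0.3354.
Step 5: Two-sided p-value via normal approximation = 2*(1 - Phi(|z|)) = 0.737316.
Step 6: alpha = 0.1. fail to reject H0.

R = 5, z = -0.3354, p = 0.737316, fail to reject H0.


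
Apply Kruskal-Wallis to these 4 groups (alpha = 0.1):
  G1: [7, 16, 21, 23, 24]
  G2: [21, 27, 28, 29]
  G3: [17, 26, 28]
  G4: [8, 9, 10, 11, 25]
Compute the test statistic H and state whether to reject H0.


Step 1: Combine all N = 17 observations and assign midranks.
sorted (value, group, rank): (7,G1,1), (8,G4,2), (9,G4,3), (10,G4,4), (11,G4,5), (16,G1,6), (17,G3,7), (21,G1,8.5), (21,G2,8.5), (23,G1,10), (24,G1,11), (25,G4,12), (26,G3,13), (27,G2,14), (28,G2,15.5), (28,G3,15.5), (29,G2,17)
Step 2: Sum ranks within each group.
R_1 = 36.5 (n_1 = 5)
R_2 = 55 (n_2 = 4)
R_3 = 35.5 (n_3 = 3)
R_4 = 26 (n_4 = 5)
Step 3: H = 12/(N(N+1)) * sum(R_i^2/n_i) - 3(N+1)
     = 12/(17*18) * (36.5^2/5 + 55^2/4 + 35.5^2/3 + 26^2/5) - 3*18
     = 0.039216 * 1577.98 - 54
     = 7.881699.
Step 4: Ties present; correction factor C = 1 - 12/(17^3 - 17) = 0.997549. Corrected H = 7.881699 / 0.997549 = 7.901065.
Step 5: Under H0, H ~ chi^2(3); p-value = 0.048101.
Step 6: alpha = 0.1. reject H0.

H = 7.9011, df = 3, p = 0.048101, reject H0.


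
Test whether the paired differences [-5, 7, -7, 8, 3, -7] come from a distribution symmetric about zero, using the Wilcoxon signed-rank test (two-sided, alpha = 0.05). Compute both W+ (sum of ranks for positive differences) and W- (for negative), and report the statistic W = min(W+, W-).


Step 1: Drop any zero differences (none here) and take |d_i|.
|d| = [5, 7, 7, 8, 3, 7]
Step 2: Midrank |d_i| (ties get averaged ranks).
ranks: |5|->2, |7|->4, |7|->4, |8|->6, |3|->1, |7|->4
Step 3: Attach original signs; sum ranks with positive sign and with negative sign.
W+ = 4 + 6 + 1 = 11
W- = 2 + 4 + 4 = 10
(Check: W+ + W- = 21 should equal n(n+1)/2 = 21.)
Step 4: Test statistic W = min(W+, W-) = 10.
Step 5: Ties in |d|, so use the tie-corrected normal approximation.
        E[W] = n(n+1)/4 = 6*7/4 = 10.5.
        Tie groups: |d|=7 (t=3); sum(t^3 - t) = 24.
        Var[W] = n(n+1)(2n+1)/24 - sum(t^3-t)/48 = 546/24 - 24/48 = 22.25.
        z = (W - E[W]) / sqrt(Var[W]) = (10 - 10.5) / 4.7170 = -0.1060.
        Two-sided p = 2*Phi(z) = 0.915583.
Step 6: alpha = 0.05. fail to reject H0.

W+ = 11, W- = 10, W = min = 10, p = 0.915583, fail to reject H0.


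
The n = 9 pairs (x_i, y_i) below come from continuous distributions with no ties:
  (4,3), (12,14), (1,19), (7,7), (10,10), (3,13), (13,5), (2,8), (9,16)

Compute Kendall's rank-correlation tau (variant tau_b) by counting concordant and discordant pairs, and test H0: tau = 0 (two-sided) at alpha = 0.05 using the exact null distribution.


Step 1: Enumerate the 36 unordered pairs (i,j) with i<j and classify each by sign(x_j-x_i) * sign(y_j-y_i).
  (1,2):dx=+8,dy=+11->C; (1,3):dx=-3,dy=+16->D; (1,4):dx=+3,dy=+4->C; (1,5):dx=+6,dy=+7->C
  (1,6):dx=-1,dy=+10->D; (1,7):dx=+9,dy=+2->C; (1,8):dx=-2,dy=+5->D; (1,9):dx=+5,dy=+13->C
  (2,3):dx=-11,dy=+5->D; (2,4):dx=-5,dy=-7->C; (2,5):dx=-2,dy=-4->C; (2,6):dx=-9,dy=-1->C
  (2,7):dx=+1,dy=-9->D; (2,8):dx=-10,dy=-6->C; (2,9):dx=-3,dy=+2->D; (3,4):dx=+6,dy=-12->D
  (3,5):dx=+9,dy=-9->D; (3,6):dx=+2,dy=-6->D; (3,7):dx=+12,dy=-14->D; (3,8):dx=+1,dy=-11->D
  (3,9):dx=+8,dy=-3->D; (4,5):dx=+3,dy=+3->C; (4,6):dx=-4,dy=+6->D; (4,7):dx=+6,dy=-2->D
  (4,8):dx=-5,dy=+1->D; (4,9):dx=+2,dy=+9->C; (5,6):dx=-7,dy=+3->D; (5,7):dx=+3,dy=-5->D
  (5,8):dx=-8,dy=-2->C; (5,9):dx=-1,dy=+6->D; (6,7):dx=+10,dy=-8->D; (6,8):dx=-1,dy=-5->C
  (6,9):dx=+6,dy=+3->C; (7,8):dx=-11,dy=+3->D; (7,9):dx=-4,dy=+11->D; (8,9):dx=+7,dy=+8->C
Step 2: C = 15, D = 21, total pairs = 36.
Step 3: tau = (C - D)/(n(n-1)/2) = (15 - 21)/36 = -0.166667.
Step 4: Exact two-sided p-value (enumerate n! = 362880 permutations of y under H0): p = 0.612202.
Step 5: alpha = 0.05. fail to reject H0.

tau_b = -0.1667 (C=15, D=21), p = 0.612202, fail to reject H0.


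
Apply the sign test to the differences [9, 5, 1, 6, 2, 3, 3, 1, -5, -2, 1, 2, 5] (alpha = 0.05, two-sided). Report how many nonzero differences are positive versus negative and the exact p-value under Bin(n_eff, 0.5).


Step 1: Discard zero differences. Original n = 13; n_eff = number of nonzero differences = 13.
Nonzero differences (with sign): +9, +5, +1, +6, +2, +3, +3, +1, -5, -2, +1, +2, +5
Step 2: Count signs: positive = 11, negative = 2.
Step 3: Under H0: P(positive) = 0.5, so the number of positives S ~ Bin(13, 0.5).
Step 4: Two-sided exact p-value = sum of Bin(13,0.5) probabilities at or below the observed probability = 0.022461.
Step 5: alpha = 0.05. reject H0.

n_eff = 13, pos = 11, neg = 2, p = 0.022461, reject H0.


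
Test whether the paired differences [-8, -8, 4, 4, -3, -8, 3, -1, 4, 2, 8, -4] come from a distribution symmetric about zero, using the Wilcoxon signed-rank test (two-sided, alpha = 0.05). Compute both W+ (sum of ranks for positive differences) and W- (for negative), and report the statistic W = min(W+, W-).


Step 1: Drop any zero differences (none here) and take |d_i|.
|d| = [8, 8, 4, 4, 3, 8, 3, 1, 4, 2, 8, 4]
Step 2: Midrank |d_i| (ties get averaged ranks).
ranks: |8|->10.5, |8|->10.5, |4|->6.5, |4|->6.5, |3|->3.5, |8|->10.5, |3|->3.5, |1|->1, |4|->6.5, |2|->2, |8|->10.5, |4|->6.5
Step 3: Attach original signs; sum ranks with positive sign and with negative sign.
W+ = 6.5 + 6.5 + 3.5 + 6.5 + 2 + 10.5 = 35.5
W- = 10.5 + 10.5 + 3.5 + 10.5 + 1 + 6.5 = 42.5
(Check: W+ + W- = 78 should equal n(n+1)/2 = 78.)
Step 4: Test statistic W = min(W+, W-) = 35.5.
Step 5: Ties in |d|, so use the tie-corrected normal approximation.
        E[W] = n(n+1)/4 = 12*13/4 = 39.
        Tie groups: |d|=3 (t=2), |d|=4 (t=4), |d|=8 (t=4); sum(t^3 - t) = 126.
        Var[W] = n(n+1)(2n+1)/24 - sum(t^3-t)/48 = 3900/24 - 126/48 = 159.875.
        z = (W - E[W]) / sqrt(Var[W]) = (35.5 - 39) / 12.6442 = -0.2768.
        Two-sided p = 2*Phi(z) = 0.781928.
Step 6: alpha = 0.05. fail to reject H0.

W+ = 35.5, W- = 42.5, W = min = 35.5, p = 0.781928, fail to reject H0.


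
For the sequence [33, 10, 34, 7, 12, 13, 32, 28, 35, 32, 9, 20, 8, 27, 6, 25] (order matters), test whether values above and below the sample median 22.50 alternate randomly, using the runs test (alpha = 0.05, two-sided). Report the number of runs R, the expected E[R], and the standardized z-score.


Step 1: Compute median = 22.50; label A = above, B = below.
Labels in order: ABABBBAAAABBBABA  (n_A = 8, n_B = 8)
Step 2: Count runs R = 9.
Step 3: Under H0 (random ordering), E[R] = 2*n_A*n_B/(n_A+n_B) + 1 = 2*8*8/16 + 1 = 9.0000.
        Var[R] = 2*n_A*n_B*(2*n_A*n_B - n_A - n_B) / ((n_A+n_B)^2 * (n_A+n_B-1)) = 14336/3840 = 3.7333.
        SD[R] = 1.9322.
Step 4: R = E[R], so z = 0 with no continuity correction.
Step 5: Two-sided p-value via normal approximation = 2*(1 - Phi(|z|)) = 1.000000.
Step 6: alpha = 0.05. fail to reject H0.

R = 9, z = 0.0000, p = 1.000000, fail to reject H0.


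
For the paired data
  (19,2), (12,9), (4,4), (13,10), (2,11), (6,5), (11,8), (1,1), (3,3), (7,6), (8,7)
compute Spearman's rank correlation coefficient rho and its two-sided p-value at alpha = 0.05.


Step 1: Rank x and y separately (midranks; no ties here).
rank(x): 19->11, 12->9, 4->4, 13->10, 2->2, 6->5, 11->8, 1->1, 3->3, 7->6, 8->7
rank(y): 2->2, 9->9, 4->4, 10->10, 11->11, 5->5, 8->8, 1->1, 3->3, 6->6, 7->7
Step 2: d_i = R_x(i) - R_y(i); compute d_i^2.
  (11-2)^2=81, (9-9)^2=0, (4-4)^2=0, (10-10)^2=0, (2-11)^2=81, (5-5)^2=0, (8-8)^2=0, (1-1)^2=0, (3-3)^2=0, (6-6)^2=0, (7-7)^2=0
sum(d^2) = 162.
Step 3: rho = 1 - 6*162 / (11*(11^2 - 1)) = 1 - 972/1320 = 0.263636.
Step 4: Under H0, t = rho * sqrt((n-2)/(1-rho^2)) = 0.8199 ~ t(9).
Step 5: Two-sided p-value from the t-distribution with 9 df = 0.433441.
Step 6: alpha = 0.05. fail to reject H0.

rho = 0.2636, p = 0.433441, fail to reject H0 at alpha = 0.05.


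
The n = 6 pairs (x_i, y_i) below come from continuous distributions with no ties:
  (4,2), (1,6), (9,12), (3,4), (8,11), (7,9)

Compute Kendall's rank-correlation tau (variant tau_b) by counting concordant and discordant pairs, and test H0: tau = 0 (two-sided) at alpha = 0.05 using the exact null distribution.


Step 1: Enumerate the 15 unordered pairs (i,j) with i<j and classify each by sign(x_j-x_i) * sign(y_j-y_i).
  (1,2):dx=-3,dy=+4->D; (1,3):dx=+5,dy=+10->C; (1,4):dx=-1,dy=+2->D; (1,5):dx=+4,dy=+9->C
  (1,6):dx=+3,dy=+7->C; (2,3):dx=+8,dy=+6->C; (2,4):dx=+2,dy=-2->D; (2,5):dx=+7,dy=+5->C
  (2,6):dx=+6,dy=+3->C; (3,4):dx=-6,dy=-8->C; (3,5):dx=-1,dy=-1->C; (3,6):dx=-2,dy=-3->C
  (4,5):dx=+5,dy=+7->C; (4,6):dx=+4,dy=+5->C; (5,6):dx=-1,dy=-2->C
Step 2: C = 12, D = 3, total pairs = 15.
Step 3: tau = (C - D)/(n(n-1)/2) = (12 - 3)/15 = 0.600000.
Step 4: Exact two-sided p-value (enumerate n! = 720 permutations of y under H0): p = 0.136111.
Step 5: alpha = 0.05. fail to reject H0.

tau_b = 0.6000 (C=12, D=3), p = 0.136111, fail to reject H0.


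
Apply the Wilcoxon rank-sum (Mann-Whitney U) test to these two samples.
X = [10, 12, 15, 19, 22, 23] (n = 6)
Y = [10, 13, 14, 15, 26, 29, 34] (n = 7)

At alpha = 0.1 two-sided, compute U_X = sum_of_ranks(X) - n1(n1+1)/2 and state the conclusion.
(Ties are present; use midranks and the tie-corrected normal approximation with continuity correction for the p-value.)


Step 1: Combine and sort all 13 observations; assign midranks.
sorted (value, group): (10,X), (10,Y), (12,X), (13,Y), (14,Y), (15,X), (15,Y), (19,X), (22,X), (23,X), (26,Y), (29,Y), (34,Y)
ranks: 10->1.5, 10->1.5, 12->3, 13->4, 14->5, 15->6.5, 15->6.5, 19->8, 22->9, 23->10, 26->11, 29->12, 34->13
Step 2: Rank sum for X: R1 = 1.5 + 3 + 6.5 + 8 + 9 + 10 = 38.
Step 3: U_X = R1 - n1(n1+1)/2 = 38 - 6*7/2 = 38 - 21 = 17.
       U_Y = n1*n2 - U_X = 42 - 17 = 25.
Step 4: Ties are present, so use the tie-corrected normal approximation (with continuity correction) for the p-value.
Step 5: p-value = 0.616104; compare to alpha = 0.1. fail to reject H0.

U_X = 17, p = 0.616104, fail to reject H0 at alpha = 0.1.


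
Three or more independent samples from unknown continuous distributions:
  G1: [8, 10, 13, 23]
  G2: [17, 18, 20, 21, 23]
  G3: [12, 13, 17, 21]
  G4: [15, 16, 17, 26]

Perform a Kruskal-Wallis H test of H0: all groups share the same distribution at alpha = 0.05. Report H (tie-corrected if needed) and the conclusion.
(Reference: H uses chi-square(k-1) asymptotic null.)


Step 1: Combine all N = 17 observations and assign midranks.
sorted (value, group, rank): (8,G1,1), (10,G1,2), (12,G3,3), (13,G1,4.5), (13,G3,4.5), (15,G4,6), (16,G4,7), (17,G2,9), (17,G3,9), (17,G4,9), (18,G2,11), (20,G2,12), (21,G2,13.5), (21,G3,13.5), (23,G1,15.5), (23,G2,15.5), (26,G4,17)
Step 2: Sum ranks within each group.
R_1 = 23 (n_1 = 4)
R_2 = 61 (n_2 = 5)
R_3 = 30 (n_3 = 4)
R_4 = 39 (n_4 = 4)
Step 3: H = 12/(N(N+1)) * sum(R_i^2/n_i) - 3(N+1)
     = 12/(17*18) * (23^2/4 + 61^2/5 + 30^2/4 + 39^2/4) - 3*18
     = 0.039216 * 1481.7 - 54
     = 4.105882.
Step 4: Ties present; correction factor C = 1 - 42/(17^3 - 17) = 0.991422. Corrected H = 4.105882 / 0.991422 = 4.141409.
Step 5: Under H0, H ~ chi^2(3); p-value = 0.246594.
Step 6: alpha = 0.05. fail to reject H0.

H = 4.1414, df = 3, p = 0.246594, fail to reject H0.


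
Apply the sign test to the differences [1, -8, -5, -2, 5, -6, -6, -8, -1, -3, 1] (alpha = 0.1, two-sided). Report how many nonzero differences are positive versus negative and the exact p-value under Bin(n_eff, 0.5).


Step 1: Discard zero differences. Original n = 11; n_eff = number of nonzero differences = 11.
Nonzero differences (with sign): +1, -8, -5, -2, +5, -6, -6, -8, -1, -3, +1
Step 2: Count signs: positive = 3, negative = 8.
Step 3: Under H0: P(positive) = 0.5, so the number of positives S ~ Bin(11, 0.5).
Step 4: Two-sided exact p-value = sum of Bin(11,0.5) probabilities at or below the observed probability = 0.226562.
Step 5: alpha = 0.1. fail to reject H0.

n_eff = 11, pos = 3, neg = 8, p = 0.226562, fail to reject H0.


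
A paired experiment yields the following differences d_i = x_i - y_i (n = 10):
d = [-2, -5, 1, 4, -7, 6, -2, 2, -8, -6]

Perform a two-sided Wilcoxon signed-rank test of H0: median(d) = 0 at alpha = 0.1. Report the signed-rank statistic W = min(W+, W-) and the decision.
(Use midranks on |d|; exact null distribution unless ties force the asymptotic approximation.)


Step 1: Drop any zero differences (none here) and take |d_i|.
|d| = [2, 5, 1, 4, 7, 6, 2, 2, 8, 6]
Step 2: Midrank |d_i| (ties get averaged ranks).
ranks: |2|->3, |5|->6, |1|->1, |4|->5, |7|->9, |6|->7.5, |2|->3, |2|->3, |8|->10, |6|->7.5
Step 3: Attach original signs; sum ranks with positive sign and with negative sign.
W+ = 1 + 5 + 7.5 + 3 = 16.5
W- = 3 + 6 + 9 + 3 + 10 + 7.5 = 38.5
(Check: W+ + W- = 55 should equal n(n+1)/2 = 55.)
Step 4: Test statistic W = min(W+, W-) = 16.5.
Step 5: Ties in |d|, so use the tie-corrected normal approximation.
        E[W] = n(n+1)/4 = 10*11/4 = 27.5.
        Tie groups: |d|=2 (t=3), |d|=6 (t=2); sum(t^3 - t) = 30.
        Var[W] = n(n+1)(2n+1)/24 - sum(t^3-t)/48 = 2310/24 - 30/48 = 95.625.
        z = (W - E[W]) / sqrt(Var[W]) = (16.5 - 27.5) / 9.7788 = -1.1249.
        Two-sided p = 2*Phi(z) = 0.260639.
Step 6: alpha = 0.1. fail to reject H0.

W+ = 16.5, W- = 38.5, W = min = 16.5, p = 0.260639, fail to reject H0.


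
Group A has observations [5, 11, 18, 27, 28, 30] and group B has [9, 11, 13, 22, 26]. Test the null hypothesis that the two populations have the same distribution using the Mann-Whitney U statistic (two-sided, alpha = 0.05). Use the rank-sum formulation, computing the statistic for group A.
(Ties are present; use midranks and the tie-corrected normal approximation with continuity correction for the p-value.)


Step 1: Combine and sort all 11 observations; assign midranks.
sorted (value, group): (5,X), (9,Y), (11,X), (11,Y), (13,Y), (18,X), (22,Y), (26,Y), (27,X), (28,X), (30,X)
ranks: 5->1, 9->2, 11->3.5, 11->3.5, 13->5, 18->6, 22->7, 26->8, 27->9, 28->10, 30->11
Step 2: Rank sum for X: R1 = 1 + 3.5 + 6 + 9 + 10 + 11 = 40.5.
Step 3: U_X = R1 - n1(n1+1)/2 = 40.5 - 6*7/2 = 40.5 - 21 = 19.5.
       U_Y = n1*n2 - U_X = 30 - 19.5 = 10.5.
Step 4: Ties are present, so use the tie-corrected normal approximation (with continuity correction) for the p-value.
Step 5: p-value = 0.464192; compare to alpha = 0.05. fail to reject H0.

U_X = 19.5, p = 0.464192, fail to reject H0 at alpha = 0.05.


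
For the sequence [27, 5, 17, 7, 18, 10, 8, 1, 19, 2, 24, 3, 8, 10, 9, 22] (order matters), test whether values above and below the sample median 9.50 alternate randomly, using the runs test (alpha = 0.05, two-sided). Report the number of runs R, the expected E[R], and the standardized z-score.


Step 1: Compute median = 9.50; label A = above, B = below.
Labels in order: ABABAABBABABBABA  (n_A = 8, n_B = 8)
Step 2: Count runs R = 13.
Step 3: Under H0 (random ordering), E[R] = 2*n_A*n_B/(n_A+n_B) + 1 = 2*8*8/16 + 1 = 9.0000.
        Var[R] = 2*n_A*n_B*(2*n_A*n_B - n_A - n_B) / ((n_A+n_B)^2 * (n_A+n_B-1)) = 14336/3840 = 3.7333.
        SD[R] = 1.9322.
Step 4: Continuity-corrected z = (R - 0.5 - E[R]) / SD[R] = (13 - 0.5 - 9.0000) / 1.9322 = 1.8114.
Step 5: Two-sided p-value via normal approximation = 2*(1 - Phi(|z|)) = 0.070076.
Step 6: alpha = 0.05. fail to reject H0.

R = 13, z = 1.8114, p = 0.070076, fail to reject H0.


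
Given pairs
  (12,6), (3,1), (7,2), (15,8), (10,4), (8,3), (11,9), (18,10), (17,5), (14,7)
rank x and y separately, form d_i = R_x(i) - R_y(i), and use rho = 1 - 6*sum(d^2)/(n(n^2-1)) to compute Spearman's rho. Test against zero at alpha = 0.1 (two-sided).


Step 1: Rank x and y separately (midranks; no ties here).
rank(x): 12->6, 3->1, 7->2, 15->8, 10->4, 8->3, 11->5, 18->10, 17->9, 14->7
rank(y): 6->6, 1->1, 2->2, 8->8, 4->4, 3->3, 9->9, 10->10, 5->5, 7->7
Step 2: d_i = R_x(i) - R_y(i); compute d_i^2.
  (6-6)^2=0, (1-1)^2=0, (2-2)^2=0, (8-8)^2=0, (4-4)^2=0, (3-3)^2=0, (5-9)^2=16, (10-10)^2=0, (9-5)^2=16, (7-7)^2=0
sum(d^2) = 32.
Step 3: rho = 1 - 6*32 / (10*(10^2 - 1)) = 1 - 192/990 = 0.806061.
Step 4: Under H0, t = rho * sqrt((n-2)/(1-rho^2)) = 3.8522 ~ t(8).
Step 5: Two-sided p-value from the t-distribution with 8 df = 0.004862.
Step 6: alpha = 0.1. reject H0.

rho = 0.8061, p = 0.004862, reject H0 at alpha = 0.1.


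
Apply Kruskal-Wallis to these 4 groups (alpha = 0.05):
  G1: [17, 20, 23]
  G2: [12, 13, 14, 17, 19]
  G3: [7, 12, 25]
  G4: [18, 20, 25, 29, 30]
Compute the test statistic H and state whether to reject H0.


Step 1: Combine all N = 16 observations and assign midranks.
sorted (value, group, rank): (7,G3,1), (12,G2,2.5), (12,G3,2.5), (13,G2,4), (14,G2,5), (17,G1,6.5), (17,G2,6.5), (18,G4,8), (19,G2,9), (20,G1,10.5), (20,G4,10.5), (23,G1,12), (25,G3,13.5), (25,G4,13.5), (29,G4,15), (30,G4,16)
Step 2: Sum ranks within each group.
R_1 = 29 (n_1 = 3)
R_2 = 27 (n_2 = 5)
R_3 = 17 (n_3 = 3)
R_4 = 63 (n_4 = 5)
Step 3: H = 12/(N(N+1)) * sum(R_i^2/n_i) - 3(N+1)
     = 12/(16*17) * (29^2/3 + 27^2/5 + 17^2/3 + 63^2/5) - 3*17
     = 0.044118 * 1316.27 - 51
     = 7.070588.
Step 4: Ties present; correction factor C = 1 - 24/(16^3 - 16) = 0.994118. Corrected H = 7.070588 / 0.994118 = 7.112426.
Step 5: Under H0, H ~ chi^2(3); p-value = 0.068399.
Step 6: alpha = 0.05. fail to reject H0.

H = 7.1124, df = 3, p = 0.068399, fail to reject H0.


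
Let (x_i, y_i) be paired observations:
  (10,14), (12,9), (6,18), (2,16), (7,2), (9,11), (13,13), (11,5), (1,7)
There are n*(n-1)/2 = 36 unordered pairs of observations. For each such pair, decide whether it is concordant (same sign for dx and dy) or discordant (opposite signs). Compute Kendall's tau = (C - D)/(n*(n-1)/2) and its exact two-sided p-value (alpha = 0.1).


Step 1: Enumerate the 36 unordered pairs (i,j) with i<j and classify each by sign(x_j-x_i) * sign(y_j-y_i).
  (1,2):dx=+2,dy=-5->D; (1,3):dx=-4,dy=+4->D; (1,4):dx=-8,dy=+2->D; (1,5):dx=-3,dy=-12->C
  (1,6):dx=-1,dy=-3->C; (1,7):dx=+3,dy=-1->D; (1,8):dx=+1,dy=-9->D; (1,9):dx=-9,dy=-7->C
  (2,3):dx=-6,dy=+9->D; (2,4):dx=-10,dy=+7->D; (2,5):dx=-5,dy=-7->C; (2,6):dx=-3,dy=+2->D
  (2,7):dx=+1,dy=+4->C; (2,8):dx=-1,dy=-4->C; (2,9):dx=-11,dy=-2->C; (3,4):dx=-4,dy=-2->C
  (3,5):dx=+1,dy=-16->D; (3,6):dx=+3,dy=-7->D; (3,7):dx=+7,dy=-5->D; (3,8):dx=+5,dy=-13->D
  (3,9):dx=-5,dy=-11->C; (4,5):dx=+5,dy=-14->D; (4,6):dx=+7,dy=-5->D; (4,7):dx=+11,dy=-3->D
  (4,8):dx=+9,dy=-11->D; (4,9):dx=-1,dy=-9->C; (5,6):dx=+2,dy=+9->C; (5,7):dx=+6,dy=+11->C
  (5,8):dx=+4,dy=+3->C; (5,9):dx=-6,dy=+5->D; (6,7):dx=+4,dy=+2->C; (6,8):dx=+2,dy=-6->D
  (6,9):dx=-8,dy=-4->C; (7,8):dx=-2,dy=-8->C; (7,9):dx=-12,dy=-6->C; (8,9):dx=-10,dy=+2->D
Step 2: C = 17, D = 19, total pairs = 36.
Step 3: tau = (C - D)/(n(n-1)/2) = (17 - 19)/36 = -0.055556.
Step 4: Exact two-sided p-value (enumerate n! = 362880 permutations of y under H0): p = 0.919455.
Step 5: alpha = 0.1. fail to reject H0.

tau_b = -0.0556 (C=17, D=19), p = 0.919455, fail to reject H0.


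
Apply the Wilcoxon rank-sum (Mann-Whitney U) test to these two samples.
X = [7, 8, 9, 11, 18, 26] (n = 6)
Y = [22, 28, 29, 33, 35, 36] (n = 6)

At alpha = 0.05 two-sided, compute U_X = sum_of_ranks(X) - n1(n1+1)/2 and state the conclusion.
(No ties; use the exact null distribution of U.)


Step 1: Combine and sort all 12 observations; assign midranks.
sorted (value, group): (7,X), (8,X), (9,X), (11,X), (18,X), (22,Y), (26,X), (28,Y), (29,Y), (33,Y), (35,Y), (36,Y)
ranks: 7->1, 8->2, 9->3, 11->4, 18->5, 22->6, 26->7, 28->8, 29->9, 33->10, 35->11, 36->12
Step 2: Rank sum for X: R1 = 1 + 2 + 3 + 4 + 5 + 7 = 22.
Step 3: U_X = R1 - n1(n1+1)/2 = 22 - 6*7/2 = 22 - 21 = 1.
       U_Y = n1*n2 - U_X = 36 - 1 = 35.
Step 4: No ties, so the exact null distribution of U (based on enumerating the C(12,6) = 924 equally likely rank assignments) gives the two-sided p-value.
Step 5: p-value = 0.004329; compare to alpha = 0.05. reject H0.

U_X = 1, p = 0.004329, reject H0 at alpha = 0.05.


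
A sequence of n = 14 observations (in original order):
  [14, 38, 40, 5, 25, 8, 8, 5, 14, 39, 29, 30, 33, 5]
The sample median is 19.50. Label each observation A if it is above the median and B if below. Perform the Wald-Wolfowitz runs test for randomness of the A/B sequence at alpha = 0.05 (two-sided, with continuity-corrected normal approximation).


Step 1: Compute median = 19.50; label A = above, B = below.
Labels in order: BAABABBBBAAAAB  (n_A = 7, n_B = 7)
Step 2: Count runs R = 7.
Step 3: Under H0 (random ordering), E[R] = 2*n_A*n_B/(n_A+n_B) + 1 = 2*7*7/14 + 1 = 8.0000.
        Var[R] = 2*n_A*n_B*(2*n_A*n_B - n_A - n_B) / ((n_A+n_B)^2 * (n_A+n_B-1)) = 8232/2548 = 3.2308.
        SD[R] = 1.7974.
Step 4: Continuity-corrected z = (R + 0.5 - E[R]) / SD[R] = (7 + 0.5 - 8.0000) / 1.7974 = -0.2782.
Step 5: Two-sided p-value via normal approximation = 2*(1 - Phi(|z|)) = 0.780879.
Step 6: alpha = 0.05. fail to reject H0.

R = 7, z = -0.2782, p = 0.780879, fail to reject H0.


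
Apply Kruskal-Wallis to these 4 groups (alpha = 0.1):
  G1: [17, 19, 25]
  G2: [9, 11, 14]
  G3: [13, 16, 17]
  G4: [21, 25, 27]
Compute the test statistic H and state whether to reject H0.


Step 1: Combine all N = 12 observations and assign midranks.
sorted (value, group, rank): (9,G2,1), (11,G2,2), (13,G3,3), (14,G2,4), (16,G3,5), (17,G1,6.5), (17,G3,6.5), (19,G1,8), (21,G4,9), (25,G1,10.5), (25,G4,10.5), (27,G4,12)
Step 2: Sum ranks within each group.
R_1 = 25 (n_1 = 3)
R_2 = 7 (n_2 = 3)
R_3 = 14.5 (n_3 = 3)
R_4 = 31.5 (n_4 = 3)
Step 3: H = 12/(N(N+1)) * sum(R_i^2/n_i) - 3(N+1)
     = 12/(12*13) * (25^2/3 + 7^2/3 + 14.5^2/3 + 31.5^2/3) - 3*13
     = 0.076923 * 625.5 - 39
     = 9.115385.
Step 4: Ties present; correction factor C = 1 - 12/(12^3 - 12) = 0.993007. Corrected H = 9.115385 / 0.993007 = 9.179577.
Step 5: Under H0, H ~ chi^2(3); p-value = 0.026996.
Step 6: alpha = 0.1. reject H0.

H = 9.1796, df = 3, p = 0.026996, reject H0.


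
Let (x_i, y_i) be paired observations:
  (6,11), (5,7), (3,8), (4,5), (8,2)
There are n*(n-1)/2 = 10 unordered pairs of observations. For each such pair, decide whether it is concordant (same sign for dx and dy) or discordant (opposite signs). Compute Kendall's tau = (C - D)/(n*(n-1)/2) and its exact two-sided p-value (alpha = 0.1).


Step 1: Enumerate the 10 unordered pairs (i,j) with i<j and classify each by sign(x_j-x_i) * sign(y_j-y_i).
  (1,2):dx=-1,dy=-4->C; (1,3):dx=-3,dy=-3->C; (1,4):dx=-2,dy=-6->C; (1,5):dx=+2,dy=-9->D
  (2,3):dx=-2,dy=+1->D; (2,4):dx=-1,dy=-2->C; (2,5):dx=+3,dy=-5->D; (3,4):dx=+1,dy=-3->D
  (3,5):dx=+5,dy=-6->D; (4,5):dx=+4,dy=-3->D
Step 2: C = 4, D = 6, total pairs = 10.
Step 3: tau = (C - D)/(n(n-1)/2) = (4 - 6)/10 = -0.200000.
Step 4: Exact two-sided p-value (enumerate n! = 120 permutations of y under H0): p = 0.816667.
Step 5: alpha = 0.1. fail to reject H0.

tau_b = -0.2000 (C=4, D=6), p = 0.816667, fail to reject H0.


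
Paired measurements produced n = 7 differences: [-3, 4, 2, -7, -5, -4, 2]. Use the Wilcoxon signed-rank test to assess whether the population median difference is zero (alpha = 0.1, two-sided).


Step 1: Drop any zero differences (none here) and take |d_i|.
|d| = [3, 4, 2, 7, 5, 4, 2]
Step 2: Midrank |d_i| (ties get averaged ranks).
ranks: |3|->3, |4|->4.5, |2|->1.5, |7|->7, |5|->6, |4|->4.5, |2|->1.5
Step 3: Attach original signs; sum ranks with positive sign and with negative sign.
W+ = 4.5 + 1.5 + 1.5 = 7.5
W- = 3 + 7 + 6 + 4.5 = 20.5
(Check: W+ + W- = 28 should equal n(n+1)/2 = 28.)
Step 4: Test statistic W = min(W+, W-) = 7.5.
Step 5: Ties in |d|, so use the tie-corrected normal approximation.
        E[W] = n(n+1)/4 = 7*8/4 = 14.
        Tie groups: |d|=2 (t=2), |d|=4 (t=2); sum(t^3 - t) = 12.
        Var[W] = n(n+1)(2n+1)/24 - sum(t^3-t)/48 = 840/24 - 12/48 = 34.75.
        z = (W - E[W]) / sqrt(Var[W]) = (7.5 - 14) / 5.8949 = -1.1026.
        Two-sided p = 2*Phi(z) = 0.270181.
Step 6: alpha = 0.1. fail to reject H0.

W+ = 7.5, W- = 20.5, W = min = 7.5, p = 0.270181, fail to reject H0.


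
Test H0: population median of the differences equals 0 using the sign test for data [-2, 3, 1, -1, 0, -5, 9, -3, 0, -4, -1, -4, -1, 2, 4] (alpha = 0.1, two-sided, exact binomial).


Step 1: Discard zero differences. Original n = 15; n_eff = number of nonzero differences = 13.
Nonzero differences (with sign): -2, +3, +1, -1, -5, +9, -3, -4, -1, -4, -1, +2, +4
Step 2: Count signs: positive = 5, negative = 8.
Step 3: Under H0: P(positive) = 0.5, so the number of positives S ~ Bin(13, 0.5).
Step 4: Two-sided exact p-value = sum of Bin(13,0.5) probabilities at or below the observed probability = 0.581055.
Step 5: alpha = 0.1. fail to reject H0.

n_eff = 13, pos = 5, neg = 8, p = 0.581055, fail to reject H0.


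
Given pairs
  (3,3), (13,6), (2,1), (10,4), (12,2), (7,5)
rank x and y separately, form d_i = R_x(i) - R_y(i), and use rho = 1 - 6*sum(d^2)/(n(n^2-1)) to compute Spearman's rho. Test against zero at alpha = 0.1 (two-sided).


Step 1: Rank x and y separately (midranks; no ties here).
rank(x): 3->2, 13->6, 2->1, 10->4, 12->5, 7->3
rank(y): 3->3, 6->6, 1->1, 4->4, 2->2, 5->5
Step 2: d_i = R_x(i) - R_y(i); compute d_i^2.
  (2-3)^2=1, (6-6)^2=0, (1-1)^2=0, (4-4)^2=0, (5-2)^2=9, (3-5)^2=4
sum(d^2) = 14.
Step 3: rho = 1 - 6*14 / (6*(6^2 - 1)) = 1 - 84/210 = 0.600000.
Step 4: Under H0, t = rho * sqrt((n-2)/(1-rho^2)) = 1.5000 ~ t(4).
Step 5: Two-sided p-value from the t-distribution with 4 df = 0.208000.
Step 6: alpha = 0.1. fail to reject H0.

rho = 0.6000, p = 0.208000, fail to reject H0 at alpha = 0.1.


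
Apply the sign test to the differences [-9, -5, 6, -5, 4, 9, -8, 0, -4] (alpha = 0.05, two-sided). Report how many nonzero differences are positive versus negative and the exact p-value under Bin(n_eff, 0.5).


Step 1: Discard zero differences. Original n = 9; n_eff = number of nonzero differences = 8.
Nonzero differences (with sign): -9, -5, +6, -5, +4, +9, -8, -4
Step 2: Count signs: positive = 3, negative = 5.
Step 3: Under H0: P(positive) = 0.5, so the number of positives S ~ Bin(8, 0.5).
Step 4: Two-sided exact p-value = sum of Bin(8,0.5) probabilities at or below the observed probability = 0.726562.
Step 5: alpha = 0.05. fail to reject H0.

n_eff = 8, pos = 3, neg = 5, p = 0.726562, fail to reject H0.


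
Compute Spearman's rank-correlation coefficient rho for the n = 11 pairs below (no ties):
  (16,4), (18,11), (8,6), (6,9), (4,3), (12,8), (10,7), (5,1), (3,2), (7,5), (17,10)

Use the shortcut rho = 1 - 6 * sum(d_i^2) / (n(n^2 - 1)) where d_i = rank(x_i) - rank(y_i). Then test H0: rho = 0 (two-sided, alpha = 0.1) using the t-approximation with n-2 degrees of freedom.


Step 1: Rank x and y separately (midranks; no ties here).
rank(x): 16->9, 18->11, 8->6, 6->4, 4->2, 12->8, 10->7, 5->3, 3->1, 7->5, 17->10
rank(y): 4->4, 11->11, 6->6, 9->9, 3->3, 8->8, 7->7, 1->1, 2->2, 5->5, 10->10
Step 2: d_i = R_x(i) - R_y(i); compute d_i^2.
  (9-4)^2=25, (11-11)^2=0, (6-6)^2=0, (4-9)^2=25, (2-3)^2=1, (8-8)^2=0, (7-7)^2=0, (3-1)^2=4, (1-2)^2=1, (5-5)^2=0, (10-10)^2=0
sum(d^2) = 56.
Step 3: rho = 1 - 6*56 / (11*(11^2 - 1)) = 1 - 336/1320 = 0.745455.
Step 4: Under H0, t = rho * sqrt((n-2)/(1-rho^2)) = 3.3551 ~ t(9).
Step 5: Two-sided p-value from the t-distribution with 9 df = 0.008455.
Step 6: alpha = 0.1. reject H0.

rho = 0.7455, p = 0.008455, reject H0 at alpha = 0.1.


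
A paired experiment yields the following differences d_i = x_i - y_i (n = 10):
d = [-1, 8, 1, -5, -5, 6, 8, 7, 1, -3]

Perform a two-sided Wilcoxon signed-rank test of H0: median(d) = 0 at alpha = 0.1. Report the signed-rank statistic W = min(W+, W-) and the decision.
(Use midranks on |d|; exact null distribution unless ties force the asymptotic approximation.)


Step 1: Drop any zero differences (none here) and take |d_i|.
|d| = [1, 8, 1, 5, 5, 6, 8, 7, 1, 3]
Step 2: Midrank |d_i| (ties get averaged ranks).
ranks: |1|->2, |8|->9.5, |1|->2, |5|->5.5, |5|->5.5, |6|->7, |8|->9.5, |7|->8, |1|->2, |3|->4
Step 3: Attach original signs; sum ranks with positive sign and with negative sign.
W+ = 9.5 + 2 + 7 + 9.5 + 8 + 2 = 38
W- = 2 + 5.5 + 5.5 + 4 = 17
(Check: W+ + W- = 55 should equal n(n+1)/2 = 55.)
Step 4: Test statistic W = min(W+, W-) = 17.
Step 5: Ties in |d|, so use the tie-corrected normal approximation.
        E[W] = n(n+1)/4 = 10*11/4 = 27.5.
        Tie groups: |d|=1 (t=3), |d|=5 (t=2), |d|=8 (t=2); sum(t^3 - t) = 36.
        Var[W] = n(n+1)(2n+1)/24 - sum(t^3-t)/48 = 2310/24 - 36/48 = 95.5.
        z = (W - E[W]) / sqrt(Var[W]) = (17 - 27.5) / 9.7724 = -1.0745.
        Two-sided p = 2*Phi(z) = 0.282619.
Step 6: alpha = 0.1. fail to reject H0.

W+ = 38, W- = 17, W = min = 17, p = 0.282619, fail to reject H0.


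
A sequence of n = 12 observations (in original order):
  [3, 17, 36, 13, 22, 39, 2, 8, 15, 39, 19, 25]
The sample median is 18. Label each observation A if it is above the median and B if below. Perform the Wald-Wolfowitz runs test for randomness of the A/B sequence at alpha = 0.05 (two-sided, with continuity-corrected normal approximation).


Step 1: Compute median = 18; label A = above, B = below.
Labels in order: BBABAABBBAAA  (n_A = 6, n_B = 6)
Step 2: Count runs R = 6.
Step 3: Under H0 (random ordering), E[R] = 2*n_A*n_B/(n_A+n_B) + 1 = 2*6*6/12 + 1 = 7.0000.
        Var[R] = 2*n_A*n_B*(2*n_A*n_B - n_A - n_B) / ((n_A+n_B)^2 * (n_A+n_B-1)) = 4320/1584 = 2.7273.
        SD[R] = 1.6514.
Step 4: Continuity-corrected z = (R + 0.5 - E[R]) / SD[R] = (6 + 0.5 - 7.0000) / 1.6514 = -0.3028.
Step 5: Two-sided p-value via normal approximation = 2*(1 - Phi(|z|)) = 0.762069.
Step 6: alpha = 0.05. fail to reject H0.

R = 6, z = -0.3028, p = 0.762069, fail to reject H0.


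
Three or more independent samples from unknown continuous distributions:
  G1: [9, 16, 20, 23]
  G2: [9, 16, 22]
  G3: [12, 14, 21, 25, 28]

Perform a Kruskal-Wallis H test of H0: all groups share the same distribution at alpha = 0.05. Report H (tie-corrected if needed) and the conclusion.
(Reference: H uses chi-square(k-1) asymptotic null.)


Step 1: Combine all N = 12 observations and assign midranks.
sorted (value, group, rank): (9,G1,1.5), (9,G2,1.5), (12,G3,3), (14,G3,4), (16,G1,5.5), (16,G2,5.5), (20,G1,7), (21,G3,8), (22,G2,9), (23,G1,10), (25,G3,11), (28,G3,12)
Step 2: Sum ranks within each group.
R_1 = 24 (n_1 = 4)
R_2 = 16 (n_2 = 3)
R_3 = 38 (n_3 = 5)
Step 3: H = 12/(N(N+1)) * sum(R_i^2/n_i) - 3(N+1)
     = 12/(12*13) * (24^2/4 + 16^2/3 + 38^2/5) - 3*13
     = 0.076923 * 518.133 - 39
     = 0.856410.
Step 4: Ties present; correction factor C = 1 - 12/(12^3 - 12) = 0.993007. Corrected H = 0.856410 / 0.993007 = 0.862441.
Step 5: Under H0, H ~ chi^2(2); p-value = 0.649716.
Step 6: alpha = 0.05. fail to reject H0.

H = 0.8624, df = 2, p = 0.649716, fail to reject H0.


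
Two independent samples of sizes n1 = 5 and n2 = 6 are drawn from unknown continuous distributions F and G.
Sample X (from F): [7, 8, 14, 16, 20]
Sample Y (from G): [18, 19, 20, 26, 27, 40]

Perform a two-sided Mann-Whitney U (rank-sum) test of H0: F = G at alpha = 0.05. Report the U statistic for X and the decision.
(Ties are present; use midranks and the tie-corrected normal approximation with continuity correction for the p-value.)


Step 1: Combine and sort all 11 observations; assign midranks.
sorted (value, group): (7,X), (8,X), (14,X), (16,X), (18,Y), (19,Y), (20,X), (20,Y), (26,Y), (27,Y), (40,Y)
ranks: 7->1, 8->2, 14->3, 16->4, 18->5, 19->6, 20->7.5, 20->7.5, 26->9, 27->10, 40->11
Step 2: Rank sum for X: R1 = 1 + 2 + 3 + 4 + 7.5 = 17.5.
Step 3: U_X = R1 - n1(n1+1)/2 = 17.5 - 5*6/2 = 17.5 - 15 = 2.5.
       U_Y = n1*n2 - U_X = 30 - 2.5 = 27.5.
Step 4: Ties are present, so use the tie-corrected normal approximation (with continuity correction) for the p-value.
Step 5: p-value = 0.028100; compare to alpha = 0.05. reject H0.

U_X = 2.5, p = 0.028100, reject H0 at alpha = 0.05.


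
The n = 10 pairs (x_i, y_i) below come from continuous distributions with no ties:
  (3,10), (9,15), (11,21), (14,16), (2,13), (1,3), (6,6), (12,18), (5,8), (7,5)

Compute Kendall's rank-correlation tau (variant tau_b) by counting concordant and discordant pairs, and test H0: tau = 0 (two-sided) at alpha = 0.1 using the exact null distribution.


Step 1: Enumerate the 45 unordered pairs (i,j) with i<j and classify each by sign(x_j-x_i) * sign(y_j-y_i).
  (1,2):dx=+6,dy=+5->C; (1,3):dx=+8,dy=+11->C; (1,4):dx=+11,dy=+6->C; (1,5):dx=-1,dy=+3->D
  (1,6):dx=-2,dy=-7->C; (1,7):dx=+3,dy=-4->D; (1,8):dx=+9,dy=+8->C; (1,9):dx=+2,dy=-2->D
  (1,10):dx=+4,dy=-5->D; (2,3):dx=+2,dy=+6->C; (2,4):dx=+5,dy=+1->C; (2,5):dx=-7,dy=-2->C
  (2,6):dx=-8,dy=-12->C; (2,7):dx=-3,dy=-9->C; (2,8):dx=+3,dy=+3->C; (2,9):dx=-4,dy=-7->C
  (2,10):dx=-2,dy=-10->C; (3,4):dx=+3,dy=-5->D; (3,5):dx=-9,dy=-8->C; (3,6):dx=-10,dy=-18->C
  (3,7):dx=-5,dy=-15->C; (3,8):dx=+1,dy=-3->D; (3,9):dx=-6,dy=-13->C; (3,10):dx=-4,dy=-16->C
  (4,5):dx=-12,dy=-3->C; (4,6):dx=-13,dy=-13->C; (4,7):dx=-8,dy=-10->C; (4,8):dx=-2,dy=+2->D
  (4,9):dx=-9,dy=-8->C; (4,10):dx=-7,dy=-11->C; (5,6):dx=-1,dy=-10->C; (5,7):dx=+4,dy=-7->D
  (5,8):dx=+10,dy=+5->C; (5,9):dx=+3,dy=-5->D; (5,10):dx=+5,dy=-8->D; (6,7):dx=+5,dy=+3->C
  (6,8):dx=+11,dy=+15->C; (6,9):dx=+4,dy=+5->C; (6,10):dx=+6,dy=+2->C; (7,8):dx=+6,dy=+12->C
  (7,9):dx=-1,dy=+2->D; (7,10):dx=+1,dy=-1->D; (8,9):dx=-7,dy=-10->C; (8,10):dx=-5,dy=-13->C
  (9,10):dx=+2,dy=-3->D
Step 2: C = 32, D = 13, total pairs = 45.
Step 3: tau = (C - D)/(n(n-1)/2) = (32 - 13)/45 = 0.422222.
Step 4: Exact two-sided p-value (enumerate n! = 3628800 permutations of y under H0): p = 0.108313.
Step 5: alpha = 0.1. fail to reject H0.

tau_b = 0.4222 (C=32, D=13), p = 0.108313, fail to reject H0.


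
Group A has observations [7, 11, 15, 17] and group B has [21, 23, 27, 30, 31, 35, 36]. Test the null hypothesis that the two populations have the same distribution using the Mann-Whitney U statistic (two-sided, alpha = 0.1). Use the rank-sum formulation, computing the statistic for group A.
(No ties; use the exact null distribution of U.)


Step 1: Combine and sort all 11 observations; assign midranks.
sorted (value, group): (7,X), (11,X), (15,X), (17,X), (21,Y), (23,Y), (27,Y), (30,Y), (31,Y), (35,Y), (36,Y)
ranks: 7->1, 11->2, 15->3, 17->4, 21->5, 23->6, 27->7, 30->8, 31->9, 35->10, 36->11
Step 2: Rank sum for X: R1 = 1 + 2 + 3 + 4 = 10.
Step 3: U_X = R1 - n1(n1+1)/2 = 10 - 4*5/2 = 10 - 10 = 0.
       U_Y = n1*n2 - U_X = 28 - 0 = 28.
Step 4: No ties, so the exact null distribution of U (based on enumerating the C(11,4) = 330 equally likely rank assignments) gives the two-sided p-value.
Step 5: p-value = 0.006061; compare to alpha = 0.1. reject H0.

U_X = 0, p = 0.006061, reject H0 at alpha = 0.1.


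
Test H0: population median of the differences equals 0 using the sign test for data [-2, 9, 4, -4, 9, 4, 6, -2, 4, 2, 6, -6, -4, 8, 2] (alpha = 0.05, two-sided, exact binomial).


Step 1: Discard zero differences. Original n = 15; n_eff = number of nonzero differences = 15.
Nonzero differences (with sign): -2, +9, +4, -4, +9, +4, +6, -2, +4, +2, +6, -6, -4, +8, +2
Step 2: Count signs: positive = 10, negative = 5.
Step 3: Under H0: P(positive) = 0.5, so the number of positives S ~ Bin(15, 0.5).
Step 4: Two-sided exact p-value = sum of Bin(15,0.5) probabilities at or below the observed probability = 0.301758.
Step 5: alpha = 0.05. fail to reject H0.

n_eff = 15, pos = 10, neg = 5, p = 0.301758, fail to reject H0.


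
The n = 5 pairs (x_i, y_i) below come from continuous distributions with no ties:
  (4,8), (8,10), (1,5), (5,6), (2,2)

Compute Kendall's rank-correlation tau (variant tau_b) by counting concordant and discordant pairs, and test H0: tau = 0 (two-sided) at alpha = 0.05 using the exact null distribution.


Step 1: Enumerate the 10 unordered pairs (i,j) with i<j and classify each by sign(x_j-x_i) * sign(y_j-y_i).
  (1,2):dx=+4,dy=+2->C; (1,3):dx=-3,dy=-3->C; (1,4):dx=+1,dy=-2->D; (1,5):dx=-2,dy=-6->C
  (2,3):dx=-7,dy=-5->C; (2,4):dx=-3,dy=-4->C; (2,5):dx=-6,dy=-8->C; (3,4):dx=+4,dy=+1->C
  (3,5):dx=+1,dy=-3->D; (4,5):dx=-3,dy=-4->C
Step 2: C = 8, D = 2, total pairs = 10.
Step 3: tau = (C - D)/(n(n-1)/2) = (8 - 2)/10 = 0.600000.
Step 4: Exact two-sided p-value (enumerate n! = 120 permutations of y under H0): p = 0.233333.
Step 5: alpha = 0.05. fail to reject H0.

tau_b = 0.6000 (C=8, D=2), p = 0.233333, fail to reject H0.


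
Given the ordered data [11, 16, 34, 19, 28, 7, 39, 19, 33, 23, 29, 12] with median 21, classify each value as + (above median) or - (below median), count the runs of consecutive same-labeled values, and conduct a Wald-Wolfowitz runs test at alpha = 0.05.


Step 1: Compute median = 21; label A = above, B = below.
Labels in order: BBABABABAAAB  (n_A = 6, n_B = 6)
Step 2: Count runs R = 9.
Step 3: Under H0 (random ordering), E[R] = 2*n_A*n_B/(n_A+n_B) + 1 = 2*6*6/12 + 1 = 7.0000.
        Var[R] = 2*n_A*n_B*(2*n_A*n_B - n_A - n_B) / ((n_A+n_B)^2 * (n_A+n_B-1)) = 4320/1584 = 2.7273.
        SD[R] = 1.6514.
Step 4: Continuity-corrected z = (R - 0.5 - E[R]) / SD[R] = (9 - 0.5 - 7.0000) / 1.6514 = 0.9083.
Step 5: Two-sided p-value via normal approximation = 2*(1 - Phi(|z|)) = 0.363722.
Step 6: alpha = 0.05. fail to reject H0.

R = 9, z = 0.9083, p = 0.363722, fail to reject H0.
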